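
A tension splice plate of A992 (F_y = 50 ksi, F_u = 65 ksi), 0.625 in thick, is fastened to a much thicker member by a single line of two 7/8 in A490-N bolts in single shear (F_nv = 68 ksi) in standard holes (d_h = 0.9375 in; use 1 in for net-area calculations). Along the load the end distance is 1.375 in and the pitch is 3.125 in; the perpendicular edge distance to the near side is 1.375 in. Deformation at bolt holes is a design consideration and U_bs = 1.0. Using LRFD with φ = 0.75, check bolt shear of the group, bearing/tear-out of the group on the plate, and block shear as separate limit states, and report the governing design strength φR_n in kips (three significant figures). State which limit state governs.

Bolt shear: A_b = π·0.875²/4 = 0.6013 in²; R_n = 68 × 0.6013 × 2 × 1 = 81.78 kips → 0.75 × 81.78 = 61.3 kips.
Bearing: edge l_c = 0.9062, r_n = 44.18 kips; interior l_c = 2.188, r_n = 85.31 kips; R_n = 44.18 + 1·85.31 = 129.5 kips → 97.1 kips.
Block shear: A_gv = 2.812, A_nv = 1.875, A_nt = 0.5469 in²; R_n = min(0.6F_uA_nv, 0.6F_yA_gv) + U_bs·F_u·A_nt = 108.7 kips → 81.5 kips.
Bolt shear governs: 61.3 kips.

61.3 kips (bolt shear governs)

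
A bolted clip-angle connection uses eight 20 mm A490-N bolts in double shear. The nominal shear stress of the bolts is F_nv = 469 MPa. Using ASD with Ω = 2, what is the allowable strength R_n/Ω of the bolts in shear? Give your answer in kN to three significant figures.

1180 kN

A_b = π × 20² / 4 = 314.2 mm².
R_n = F_nv · A_b · n · n_s = 469 × 314.2 × 8 × 2 / 1000 = 2357 kN.
Allowable strength R_n/Ω = 2357 / 2 = 1180 kN.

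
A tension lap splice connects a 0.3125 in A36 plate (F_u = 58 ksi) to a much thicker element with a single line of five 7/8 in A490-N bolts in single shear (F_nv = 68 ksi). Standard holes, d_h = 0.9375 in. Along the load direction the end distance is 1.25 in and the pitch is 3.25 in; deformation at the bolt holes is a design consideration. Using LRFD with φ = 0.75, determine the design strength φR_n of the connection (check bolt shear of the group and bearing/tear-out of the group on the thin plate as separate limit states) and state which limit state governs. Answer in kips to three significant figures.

127 kips (bearing governs)

Bolt shear: A_b = π·0.875²/4 = 0.6013 in²; R_n = 68 × 0.6013 × 5 × 1 = 204.4 kips → 0.75 × 204.4 = 153 kips.
Bearing (1.2 l_c t F_u ≤ 2.4 d t F_u): upper limit = 2.4·0.875·0.3125·58 = 38.06 kips.
  Edge l_c = 1.25 − 0.9375/2 = 0.7812 → r_n = 16.99 kips; interior l_c = 3.25 − 0.9375 = 2.312 → r_n = 38.06 kips.
  R_n,bearing = 1·16.99 + 4·38.06 = 169.2 kips → 0.75 × 169.2 = 127 kips.
Bearing governs: 127 kips.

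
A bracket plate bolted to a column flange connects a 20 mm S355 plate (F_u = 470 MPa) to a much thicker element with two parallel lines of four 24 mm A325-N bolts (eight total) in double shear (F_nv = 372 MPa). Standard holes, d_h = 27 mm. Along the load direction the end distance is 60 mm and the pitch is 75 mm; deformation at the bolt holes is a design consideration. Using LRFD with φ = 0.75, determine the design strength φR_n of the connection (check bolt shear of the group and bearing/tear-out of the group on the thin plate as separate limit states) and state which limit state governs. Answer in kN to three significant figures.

Bolt shear: A_b = π·24²/4 = 452.4 mm²; R_n = 372 × 452.4 × 8 × 2 / 1000 = 2693 kN → 0.75 × 2693 = 2020 kN.
Bearing (1.2 l_c t F_u ≤ 2.4 d t F_u): upper limit = 2.4·24·20·470 / 1000 = 541.4 kN.
  Edge l_c = 60 − 27/2 = 46.5 → r_n = 524.5 kN; interior l_c = 75 − 27 = 48 → r_n = 541.4 kN.
  R_n,bearing = 2·524.5 + 6·541.4 = 4298 kN → 0.75 × 4298 = 3220 kN.
Bolt shear governs: 2020 kN.

2020 kN (bolt shear governs)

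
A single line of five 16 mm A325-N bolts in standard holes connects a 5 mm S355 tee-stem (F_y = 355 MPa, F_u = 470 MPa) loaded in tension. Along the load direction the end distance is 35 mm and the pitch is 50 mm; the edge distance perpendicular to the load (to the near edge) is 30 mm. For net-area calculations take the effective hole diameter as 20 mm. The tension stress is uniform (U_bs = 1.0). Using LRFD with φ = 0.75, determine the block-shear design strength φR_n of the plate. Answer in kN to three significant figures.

Shear plane L_v = 35 + 4·50 = 235 mm; A_gv = 235 × 5 = 1175 mm².
A_nv = (235 − 4.5·20) × 5 = 725 mm².
A_nt = (30 − 0.5·20) × 5 = 100 mm².
0.6 F_u A_nv = 204.5 kN; 0.6 F_y A_gv = 250.3 kN → shear rupture governs the shear term.
R_n = 204.5 + 1.0 × 470 × 100 / 1000 = 251.5 kN.
Design strength φR_n = 0.75 × 251.5 = 189 kN.

189 kN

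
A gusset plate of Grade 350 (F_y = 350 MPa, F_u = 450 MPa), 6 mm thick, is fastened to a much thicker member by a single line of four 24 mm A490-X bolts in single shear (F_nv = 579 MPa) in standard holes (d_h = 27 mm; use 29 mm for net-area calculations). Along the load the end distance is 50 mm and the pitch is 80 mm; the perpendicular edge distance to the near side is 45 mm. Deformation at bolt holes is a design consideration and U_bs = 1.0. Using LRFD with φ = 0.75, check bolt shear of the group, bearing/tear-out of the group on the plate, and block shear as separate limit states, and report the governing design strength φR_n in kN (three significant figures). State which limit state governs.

Bolt shear: A_b = π·24²/4 = 452.4 mm²; R_n = 579 × 452.4 × 4 × 1 / 1000 = 1048 kN → 0.75 × 1048 = 786 kN.
Bearing: edge l_c = 36.5, r_n = 118.3 kN; interior l_c = 53, r_n = 155.5 kN; R_n = 118.3 + 3·155.5 = 584.8 kN → 439 kN.
Block shear: A_gv = 1740, A_nv = 1131, A_nt = 183 mm²; R_n = min(0.6F_uA_nv, 0.6F_yA_gv) + U_bs·F_u·A_nt = 387.7 kN → 291 kN.
Block shear governs: 291 kN.

291 kN (block shear governs)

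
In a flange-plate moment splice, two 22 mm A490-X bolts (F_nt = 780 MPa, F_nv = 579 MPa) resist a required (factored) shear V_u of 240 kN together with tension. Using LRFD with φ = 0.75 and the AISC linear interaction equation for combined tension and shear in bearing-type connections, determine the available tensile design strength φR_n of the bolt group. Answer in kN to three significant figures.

A_b = π·22²/4 = 380.1 mm²; f_rv = 240 × 1000 / (2 × 380.1) = 315.7 MPa.
F'_nt = 1.3 F_nt − (F_nt / φF_nv) f_rv = 1.3·780 − (780/(0.75·579))·315.7 = 447 MPa, capped at F_nt → F'_nt = 447 MPa.
R_n = F'_nt · A_b · n = 447 × 380.1 × 2 / 1000 = 339.8 kN.
Design strength φR_n = 0.75 × 339.8 = 255 kN.

255 kN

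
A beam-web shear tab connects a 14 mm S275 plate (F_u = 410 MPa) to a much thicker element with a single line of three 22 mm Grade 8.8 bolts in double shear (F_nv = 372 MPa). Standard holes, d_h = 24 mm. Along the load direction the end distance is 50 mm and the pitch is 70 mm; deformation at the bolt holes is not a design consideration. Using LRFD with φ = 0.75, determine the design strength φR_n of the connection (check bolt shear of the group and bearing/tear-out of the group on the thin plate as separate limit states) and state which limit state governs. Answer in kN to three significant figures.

Bolt shear: A_b = π·22²/4 = 380.1 mm²; R_n = 372 × 380.1 × 3 × 2 / 1000 = 848.5 kN → 0.75 × 848.5 = 636 kN.
Bearing (1.5 l_c t F_u ≤ 3.0 d t F_u): upper limit = 3.0·22·14·410 / 1000 = 378.8 kN.
  Edge l_c = 50 − 24/2 = 38 → r_n = 327.2 kN; interior l_c = 70 − 24 = 46 → r_n = 378.8 kN.
  R_n,bearing = 1·327.2 + 2·378.8 = 1085 kN → 0.75 × 1085 = 814 kN.
Bolt shear governs: 636 kN.

636 kN (bolt shear governs)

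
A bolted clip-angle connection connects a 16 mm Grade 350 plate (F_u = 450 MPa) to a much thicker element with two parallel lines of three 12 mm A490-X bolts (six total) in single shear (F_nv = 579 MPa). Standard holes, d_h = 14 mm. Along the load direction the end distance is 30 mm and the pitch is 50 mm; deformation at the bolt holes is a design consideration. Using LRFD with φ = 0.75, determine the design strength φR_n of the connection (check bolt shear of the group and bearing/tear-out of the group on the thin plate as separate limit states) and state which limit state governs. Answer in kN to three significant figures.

Bolt shear: A_b = π·12²/4 = 113.1 mm²; R_n = 579 × 113.1 × 6 × 1 / 1000 = 392.9 kN → 0.75 × 392.9 = 295 kN.
Bearing (1.2 l_c t F_u ≤ 2.4 d t F_u): upper limit = 2.4·12·16·450 / 1000 = 207.4 kN.
  Edge l_c = 30 − 14/2 = 23 → r_n = 198.7 kN; interior l_c = 50 − 14 = 36 → r_n = 207.4 kN.
  R_n,bearing = 2·198.7 + 4·207.4 = 1227 kN → 0.75 × 1227 = 920 kN.
Bolt shear governs: 295 kN.

295 kN (bolt shear governs)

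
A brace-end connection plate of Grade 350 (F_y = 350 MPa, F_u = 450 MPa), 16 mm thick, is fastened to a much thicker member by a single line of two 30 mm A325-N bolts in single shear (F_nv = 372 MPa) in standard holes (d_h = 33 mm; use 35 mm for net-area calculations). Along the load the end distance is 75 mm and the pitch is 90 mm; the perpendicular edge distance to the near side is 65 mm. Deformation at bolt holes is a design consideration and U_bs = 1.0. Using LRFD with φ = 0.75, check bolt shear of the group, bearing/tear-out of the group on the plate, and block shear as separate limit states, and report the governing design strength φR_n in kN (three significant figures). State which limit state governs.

394 kN (bolt shear governs)

Bolt shear: A_b = π·30²/4 = 706.9 mm²; R_n = 372 × 706.9 × 2 × 1 / 1000 = 525.9 kN → 0.75 × 525.9 = 394 kN.
Bearing: edge l_c = 58.5, r_n = 505.4 kN; interior l_c = 57, r_n = 492.5 kN; R_n = 505.4 + 1·492.5 = 997.9 kN → 748 kN.
Block shear: A_gv = 2640, A_nv = 1800, A_nt = 760 mm²; R_n = min(0.6F_uA_nv, 0.6F_yA_gv) + U_bs·F_u·A_nt = 828 kN → 621 kN.
Bolt shear governs: 394 kN.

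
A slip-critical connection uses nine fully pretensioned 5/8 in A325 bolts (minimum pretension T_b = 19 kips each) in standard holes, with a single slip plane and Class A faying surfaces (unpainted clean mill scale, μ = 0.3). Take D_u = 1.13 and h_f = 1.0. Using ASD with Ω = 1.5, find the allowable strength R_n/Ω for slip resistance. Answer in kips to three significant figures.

38.6 kips

R_n = μ · D_u · h_f · T_b · n_s · n_b = 0.3 × 1.13 × 1.0 × 19 × 1 × 9 = 57.97 kips.
Allowable strength R_n/Ω = 57.97 / 1.5 = 38.6 kips.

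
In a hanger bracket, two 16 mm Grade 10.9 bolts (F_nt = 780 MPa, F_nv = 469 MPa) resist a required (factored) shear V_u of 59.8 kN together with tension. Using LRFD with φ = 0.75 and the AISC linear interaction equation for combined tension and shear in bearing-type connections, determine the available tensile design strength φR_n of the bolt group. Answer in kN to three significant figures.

206 kN

A_b = π·16²/4 = 201.1 mm²; f_rv = 59.8 × 1000 / (2 × 201.1) = 148.7 MPa.
F'_nt = 1.3 F_nt − (F_nt / φF_nv) f_rv = 1.3·780 − (780/(0.75·469))·148.7 = 684.2 MPa, capped at F_nt → F'_nt = 684.2 MPa.
R_n = F'_nt · A_b · n = 684.2 × 201.1 × 2 / 1000 = 275.1 kN.
Design strength φR_n = 0.75 × 275.1 = 206 kN.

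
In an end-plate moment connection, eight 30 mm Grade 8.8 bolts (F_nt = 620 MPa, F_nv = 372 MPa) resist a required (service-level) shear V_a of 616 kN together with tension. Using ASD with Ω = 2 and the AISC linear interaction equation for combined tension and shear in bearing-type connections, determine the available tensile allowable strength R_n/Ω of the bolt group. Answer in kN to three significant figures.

1250 kN

A_b = π·30²/4 = 706.9 mm²; f_rv = 616 × 1000 / (8 × 706.9) = 108.9 MPa.
F'_nt = 1.3 F_nt − (Ω F_nt / F_nv) f_rv = 1.3·620 − (2·620/372)·108.9 = 442.9 MPa, capped at F_nt → F'_nt = 442.9 MPa.
R_n = F'_nt · A_b · n = 442.9 × 706.9 × 8 / 1000 = 2504 kN.
Allowable strength R_n/Ω = 2504 / 2 = 1250 kN.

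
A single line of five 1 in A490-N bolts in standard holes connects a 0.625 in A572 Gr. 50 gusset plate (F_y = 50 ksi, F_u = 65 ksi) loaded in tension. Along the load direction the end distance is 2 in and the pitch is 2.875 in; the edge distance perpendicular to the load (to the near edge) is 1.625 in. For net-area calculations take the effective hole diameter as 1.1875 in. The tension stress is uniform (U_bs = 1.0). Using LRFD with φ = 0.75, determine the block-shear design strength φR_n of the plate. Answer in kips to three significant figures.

181 kips

Shear plane L_v = 2 + 4·2.875 = 13.5 in; A_gv = 13.5 × 0.625 = 8.438 in².
A_nv = (13.5 − 4.5·1.1875) × 0.625 = 5.098 in².
A_nt = (1.625 − 0.5·1.1875) × 0.625 = 0.6445 in².
0.6 F_u A_nv = 198.8 kips; 0.6 F_y A_gv = 253.1 kips → shear rupture governs the shear term.
R_n = 198.8 + 1.0 × 65 × 0.6445 = 240.7 kips.
Design strength φR_n = 0.75 × 240.7 = 181 kips.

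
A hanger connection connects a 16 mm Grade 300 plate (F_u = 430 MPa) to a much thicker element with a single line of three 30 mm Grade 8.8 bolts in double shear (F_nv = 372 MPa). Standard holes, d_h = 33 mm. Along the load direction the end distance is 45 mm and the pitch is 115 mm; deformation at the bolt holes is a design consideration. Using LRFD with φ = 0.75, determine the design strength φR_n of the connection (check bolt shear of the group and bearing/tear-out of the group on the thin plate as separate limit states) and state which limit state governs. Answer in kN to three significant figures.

920 kN (bearing governs)

Bolt shear: A_b = π·30²/4 = 706.9 mm²; R_n = 372 × 706.9 × 3 × 2 / 1000 = 1578 kN → 0.75 × 1578 = 1180 kN.
Bearing (1.2 l_c t F_u ≤ 2.4 d t F_u): upper limit = 2.4·30·16·430 / 1000 = 495.4 kN.
  Edge l_c = 45 − 33/2 = 28.5 → r_n = 235.3 kN; interior l_c = 115 − 33 = 82 → r_n = 495.4 kN.
  R_n,bearing = 1·235.3 + 2·495.4 = 1226 kN → 0.75 × 1226 = 920 kN.
Bearing governs: 920 kN.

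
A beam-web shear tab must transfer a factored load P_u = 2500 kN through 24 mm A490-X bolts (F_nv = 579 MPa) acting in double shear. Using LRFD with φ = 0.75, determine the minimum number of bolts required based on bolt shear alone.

7 bolts

A_b = π·24²/4 = 452.4 mm².
Per-bolt design strength φR_n = 0.75 × 579 × 452.4 × 2 / 1000 = 392.9 kN.
n ≥ 2500 / 392.9 = 6.363 → use 7 bolts.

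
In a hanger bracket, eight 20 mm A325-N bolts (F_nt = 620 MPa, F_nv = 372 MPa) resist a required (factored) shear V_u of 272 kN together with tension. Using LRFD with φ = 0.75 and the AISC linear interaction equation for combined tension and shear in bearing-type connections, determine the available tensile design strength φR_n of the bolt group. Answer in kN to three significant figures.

A_b = π·20²/4 = 314.2 mm²; f_rv = 272 × 1000 / (8 × 314.2) = 108.2 MPa.
F'_nt = 1.3 F_nt − (F_nt / φF_nv) f_rv = 1.3·620 − (620/(0.75·372))·108.2 = 565.5 MPa, capped at F_nt → F'_nt = 565.5 MPa.
R_n = F'_nt · A_b · n = 565.5 × 314.2 × 8 / 1000 = 1421 kN.
Design strength φR_n = 0.75 × 1421 = 1070 kN.

1070 kN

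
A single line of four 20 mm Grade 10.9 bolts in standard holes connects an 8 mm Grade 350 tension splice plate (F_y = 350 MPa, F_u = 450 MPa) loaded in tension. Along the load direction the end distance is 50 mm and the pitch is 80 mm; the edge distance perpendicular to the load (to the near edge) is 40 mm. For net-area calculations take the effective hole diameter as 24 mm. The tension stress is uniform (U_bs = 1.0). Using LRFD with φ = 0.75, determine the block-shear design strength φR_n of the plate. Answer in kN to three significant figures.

409 kN

Shear plane L_v = 50 + 3·80 = 290 mm; A_gv = 290 × 8 = 2320 mm².
A_nv = (290 − 3.5·24) × 8 = 1648 mm².
A_nt = (40 − 0.5·24) × 8 = 224 mm².
0.6 F_u A_nv = 445 kN; 0.6 F_y A_gv = 487.2 kN → shear rupture governs the shear term.
R_n = 445 + 1.0 × 450 × 224 / 1000 = 545.8 kN.
Design strength φR_n = 0.75 × 545.8 = 409 kN.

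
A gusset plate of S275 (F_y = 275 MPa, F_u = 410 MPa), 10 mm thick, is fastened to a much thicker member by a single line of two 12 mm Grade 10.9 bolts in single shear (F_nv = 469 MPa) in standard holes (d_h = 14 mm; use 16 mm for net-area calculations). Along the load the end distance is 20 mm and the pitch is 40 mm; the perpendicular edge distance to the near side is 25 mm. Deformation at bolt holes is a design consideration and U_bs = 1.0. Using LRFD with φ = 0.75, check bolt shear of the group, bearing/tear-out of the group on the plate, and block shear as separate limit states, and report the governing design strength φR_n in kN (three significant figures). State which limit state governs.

Bolt shear: A_b = π·12²/4 = 113.1 mm²; R_n = 469 × 113.1 × 2 × 1 / 1000 = 106.1 kN → 0.75 × 106.1 = 79.6 kN.
Bearing: edge l_c = 13, r_n = 63.96 kN; interior l_c = 26, r_n = 118.1 kN; R_n = 63.96 + 1·118.1 = 182 kN → 137 kN.
Block shear: A_gv = 600, A_nv = 360, A_nt = 170 mm²; R_n = min(0.6F_uA_nv, 0.6F_yA_gv) + U_bs·F_u·A_nt = 158.3 kN → 119 kN.
Bolt shear governs: 79.6 kN.

79.6 kN (bolt shear governs)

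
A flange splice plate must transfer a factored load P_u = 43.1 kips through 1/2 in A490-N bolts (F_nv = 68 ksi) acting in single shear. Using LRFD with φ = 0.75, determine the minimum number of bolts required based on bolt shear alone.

5 bolts

A_b = π·0.5²/4 = 0.1963 in².
Per-bolt design strength φR_n = 0.75 × 68 × 0.1963 × 1 = 10.01 kips.
n ≥ 43.1 / 10.01 = 4.304 → use 5 bolts.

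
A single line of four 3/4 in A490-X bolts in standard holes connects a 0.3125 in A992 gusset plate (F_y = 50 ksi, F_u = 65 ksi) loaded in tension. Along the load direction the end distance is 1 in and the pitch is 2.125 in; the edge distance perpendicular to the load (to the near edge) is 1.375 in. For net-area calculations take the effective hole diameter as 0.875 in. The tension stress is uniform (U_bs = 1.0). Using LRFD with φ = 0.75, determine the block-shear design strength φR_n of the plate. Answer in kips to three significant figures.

53.7 kips

Shear plane L_v = 1 + 3·2.125 = 7.375 in; A_gv = 7.375 × 0.3125 = 2.305 in².
A_nv = (7.375 − 3.5·0.875) × 0.3125 = 1.348 in².
A_nt = (1.375 − 0.5·0.875) × 0.3125 = 0.293 in².
0.6 F_u A_nv = 52.56 kips; 0.6 F_y A_gv = 69.14 kips → shear rupture governs the shear term.
R_n = 52.56 + 1.0 × 65 × 0.293 = 71.6 kips.
Design strength φR_n = 0.75 × 71.6 = 53.7 kips.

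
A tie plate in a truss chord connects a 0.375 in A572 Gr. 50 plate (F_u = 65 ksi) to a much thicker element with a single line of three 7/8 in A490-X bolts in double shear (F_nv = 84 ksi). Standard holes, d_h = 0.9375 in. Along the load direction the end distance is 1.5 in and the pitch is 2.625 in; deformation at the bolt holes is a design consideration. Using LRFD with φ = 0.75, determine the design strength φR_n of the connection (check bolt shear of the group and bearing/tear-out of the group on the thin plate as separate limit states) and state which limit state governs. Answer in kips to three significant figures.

96.7 kips (bearing governs)

Bolt shear: A_b = π·0.875²/4 = 0.6013 in²; R_n = 84 × 0.6013 × 3 × 2 = 303.1 kips → 0.75 × 303.1 = 227 kips.
Bearing (1.2 l_c t F_u ≤ 2.4 d t F_u): upper limit = 2.4·0.875·0.375·65 = 51.19 kips.
  Edge l_c = 1.5 − 0.9375/2 = 1.031 → r_n = 30.16 kips; interior l_c = 2.625 − 0.9375 = 1.688 → r_n = 49.36 kips.
  R_n,bearing = 1·30.16 + 2·49.36 = 128.9 kips → 0.75 × 128.9 = 96.7 kips.
Bearing governs: 96.7 kips.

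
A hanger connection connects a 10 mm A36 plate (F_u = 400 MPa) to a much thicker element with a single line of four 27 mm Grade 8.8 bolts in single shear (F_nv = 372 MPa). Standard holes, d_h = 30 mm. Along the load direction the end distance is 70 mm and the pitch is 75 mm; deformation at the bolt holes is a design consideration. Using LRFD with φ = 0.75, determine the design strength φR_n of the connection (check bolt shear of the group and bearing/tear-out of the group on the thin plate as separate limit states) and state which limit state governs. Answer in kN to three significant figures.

Bolt shear: A_b = π·27²/4 = 572.6 mm²; R_n = 372 × 572.6 × 4 × 1 / 1000 = 852 kN → 0.75 × 852 = 639 kN.
Bearing (1.2 l_c t F_u ≤ 2.4 d t F_u): upper limit = 2.4·27·10·400 / 1000 = 259.2 kN.
  Edge l_c = 70 − 30/2 = 55 → r_n = 259.2 kN; interior l_c = 75 − 30 = 45 → r_n = 216 kN.
  R_n,bearing = 1·259.2 + 3·216 = 907.2 kN → 0.75 × 907.2 = 680 kN.
Bolt shear governs: 639 kN.

639 kN (bolt shear governs)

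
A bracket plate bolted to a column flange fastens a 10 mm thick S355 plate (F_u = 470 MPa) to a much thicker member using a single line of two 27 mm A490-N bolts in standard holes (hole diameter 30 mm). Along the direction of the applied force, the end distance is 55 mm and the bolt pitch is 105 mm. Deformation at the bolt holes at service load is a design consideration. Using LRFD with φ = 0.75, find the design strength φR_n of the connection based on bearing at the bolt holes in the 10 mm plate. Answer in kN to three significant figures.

Per bolt r_n = 1.2 l_c t F_u ≤ 2.4 d t F_u; upper limit = 2.4 × 27 × 10 × 470 / 1000 = 304.6 kN.
Edge bolt: l_c = 55 − 30/2 = 40 mm → 1.2 × 40 × 10 × 470 / 1000 = 225.6 → r_n = 225.6 kN.
Interior bolts: l_c = 105 − 30 = 75 mm → 1.2 × 75 × 10 × 470 / 1000 = 423 → r_n = 304.6 kN.
R_n = 1 × 225.6 + 1 × 304.6 = 530.2 kN.
Design strength φR_n = 0.75 × 530.2 = 398 kN.

398 kN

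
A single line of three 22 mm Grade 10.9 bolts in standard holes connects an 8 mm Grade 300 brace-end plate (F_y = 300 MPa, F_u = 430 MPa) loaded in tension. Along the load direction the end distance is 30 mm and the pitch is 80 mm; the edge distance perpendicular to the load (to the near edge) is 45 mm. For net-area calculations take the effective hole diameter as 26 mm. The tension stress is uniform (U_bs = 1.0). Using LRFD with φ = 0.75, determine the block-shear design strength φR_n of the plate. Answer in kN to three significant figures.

Shear plane L_v = 30 + 2·80 = 190 mm; A_gv = 190 × 8 = 1520 mm².
A_nv = (190 − 2.5·26) × 8 = 1000 mm².
A_nt = (45 − 0.5·26) × 8 = 256 mm².
0.6 F_u A_nv = 258 kN; 0.6 F_y A_gv = 273.6 kN → shear rupture governs the shear term.
R_n = 258 + 1.0 × 430 × 256 / 1000 = 368.1 kN.
Design strength φR_n = 0.75 × 368.1 = 276 kN.

276 kN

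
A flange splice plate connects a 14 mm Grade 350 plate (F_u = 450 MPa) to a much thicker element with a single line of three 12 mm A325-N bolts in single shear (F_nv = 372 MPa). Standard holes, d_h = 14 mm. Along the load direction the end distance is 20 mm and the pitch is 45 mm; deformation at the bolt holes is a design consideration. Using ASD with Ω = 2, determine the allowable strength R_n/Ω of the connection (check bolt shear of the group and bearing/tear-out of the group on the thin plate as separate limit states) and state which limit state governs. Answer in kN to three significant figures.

Bolt shear: A_b = π·12²/4 = 113.1 mm²; R_n = 372 × 113.1 × 3 × 1 / 1000 = 126.2 kN → 126.2 / 2 = 63.1 kN.
Bearing (1.2 l_c t F_u ≤ 2.4 d t F_u): upper limit = 2.4·12·14·450 / 1000 = 181.4 kN.
  Edge l_c = 20 − 14/2 = 13 → r_n = 98.28 kN; interior l_c = 45 − 14 = 31 → r_n = 181.4 kN.
  R_n,bearing = 1·98.28 + 2·181.4 = 461.2 kN → 461.2 / 2 = 231 kN.
Bolt shear governs: 63.1 kN.

63.1 kN (bolt shear governs)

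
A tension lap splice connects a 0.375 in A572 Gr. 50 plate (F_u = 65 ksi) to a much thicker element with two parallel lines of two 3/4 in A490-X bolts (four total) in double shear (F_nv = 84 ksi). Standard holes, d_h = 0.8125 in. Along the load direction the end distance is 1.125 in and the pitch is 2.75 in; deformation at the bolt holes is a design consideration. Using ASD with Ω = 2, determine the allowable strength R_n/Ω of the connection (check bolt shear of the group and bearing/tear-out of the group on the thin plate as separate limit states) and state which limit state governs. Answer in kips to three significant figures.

Bolt shear: A_b = π·0.75²/4 = 0.4418 in²; R_n = 84 × 0.4418 × 4 × 2 = 296.9 kips → 296.9 / 2 = 148 kips.
Bearing (1.2 l_c t F_u ≤ 2.4 d t F_u): upper limit = 2.4·0.75·0.375·65 = 43.87 kips.
  Edge l_c = 1.125 − 0.8125/2 = 0.7188 → r_n = 21.02 kips; interior l_c = 2.75 − 0.8125 = 1.938 → r_n = 43.87 kips.
  R_n,bearing = 2·21.02 + 2·43.87 = 129.8 kips → 129.8 / 2 = 64.9 kips.
Bearing governs: 64.9 kips.

64.9 kips (bearing governs)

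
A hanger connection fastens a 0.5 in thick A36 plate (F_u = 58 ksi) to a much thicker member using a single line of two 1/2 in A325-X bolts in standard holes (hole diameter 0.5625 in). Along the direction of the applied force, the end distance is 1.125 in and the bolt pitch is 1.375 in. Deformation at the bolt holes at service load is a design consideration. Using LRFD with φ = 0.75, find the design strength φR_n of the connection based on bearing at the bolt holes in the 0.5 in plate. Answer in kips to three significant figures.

43.2 kips

Per bolt r_n = 1.2 l_c t F_u ≤ 2.4 d t F_u; upper limit = 2.4 × 0.5 × 0.5 × 58 = 34.8 kips.
Edge bolt: l_c = 1.125 − 0.5625/2 = 0.8438 in → 1.2 × 0.8438 × 0.5 × 58 = 29.36 → r_n = 29.36 kips.
Interior bolts: l_c = 1.375 − 0.5625 = 0.8125 in → 1.2 × 0.8125 × 0.5 × 58 = 28.27 → r_n = 28.27 kips.
R_n = 1 × 29.36 + 1 × 28.27 = 57.64 kips.
Design strength φR_n = 0.75 × 57.64 = 43.2 kips.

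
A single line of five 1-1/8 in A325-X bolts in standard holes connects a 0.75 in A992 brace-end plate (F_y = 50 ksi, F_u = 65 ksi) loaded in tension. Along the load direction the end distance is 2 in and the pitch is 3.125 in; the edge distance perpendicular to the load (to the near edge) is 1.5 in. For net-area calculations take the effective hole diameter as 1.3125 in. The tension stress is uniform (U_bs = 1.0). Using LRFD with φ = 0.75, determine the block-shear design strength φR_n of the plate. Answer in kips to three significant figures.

Shear plane L_v = 2 + 4·3.125 = 14.5 in; A_gv = 14.5 × 0.75 = 10.88 in².
A_nv = (14.5 − 4.5·1.3125) × 0.75 = 6.445 in².
A_nt = (1.5 − 0.5·1.3125) × 0.75 = 0.6328 in².
0.6 F_u A_nv = 251.4 kips; 0.6 F_y A_gv = 326.2 kips → shear rupture governs the shear term.
R_n = 251.4 + 1.0 × 65 × 0.6328 = 292.5 kips.
Design strength φR_n = 0.75 × 292.5 = 219 kips.

219 kips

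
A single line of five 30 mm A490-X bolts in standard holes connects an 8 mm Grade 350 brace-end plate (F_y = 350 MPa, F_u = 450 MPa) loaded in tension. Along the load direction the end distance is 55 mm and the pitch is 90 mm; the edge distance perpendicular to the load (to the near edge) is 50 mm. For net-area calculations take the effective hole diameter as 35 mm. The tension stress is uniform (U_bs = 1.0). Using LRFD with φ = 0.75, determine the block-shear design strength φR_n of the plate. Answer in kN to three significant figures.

505 kN

Shear plane L_v = 55 + 4·90 = 415 mm; A_gv = 415 × 8 = 3320 mm².
A_nv = (415 − 4.5·35) × 8 = 2060 mm².
A_nt = (50 − 0.5·35) × 8 = 260 mm².
0.6 F_u A_nv = 556.2 kN; 0.6 F_y A_gv = 697.2 kN → shear rupture governs the shear term.
R_n = 556.2 + 1.0 × 450 × 260 / 1000 = 673.2 kN.
Design strength φR_n = 0.75 × 673.2 = 505 kN.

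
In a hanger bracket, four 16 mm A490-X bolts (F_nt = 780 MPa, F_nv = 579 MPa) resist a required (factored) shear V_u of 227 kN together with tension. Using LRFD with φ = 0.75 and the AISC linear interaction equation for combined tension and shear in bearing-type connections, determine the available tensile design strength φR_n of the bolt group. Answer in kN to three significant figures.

A_b = π·16²/4 = 201.1 mm²; f_rv = 227 × 1000 / (4 × 201.1) = 282.3 MPa.
F'_nt = 1.3 F_nt − (F_nt / φF_nv) f_rv = 1.3·780 − (780/(0.75·579))·282.3 = 507 MPa, capped at F_nt → F'_nt = 507 MPa.
R_n = F'_nt · A_b · n = 507 × 201.1 × 4 / 1000 = 407.8 kN.
Design strength φR_n = 0.75 × 407.8 = 306 kN.

306 kN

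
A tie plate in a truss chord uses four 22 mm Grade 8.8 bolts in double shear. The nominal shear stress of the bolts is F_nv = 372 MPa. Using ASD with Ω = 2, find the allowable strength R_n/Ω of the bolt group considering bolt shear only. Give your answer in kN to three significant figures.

A_b = π × 22² / 4 = 380.1 mm².
R_n = F_nv · A_b · n · n_s = 372 × 380.1 × 4 × 2 / 1000 = 1131 kN.
Allowable strength R_n/Ω = 1131 / 2 = 566 kN.

566 kN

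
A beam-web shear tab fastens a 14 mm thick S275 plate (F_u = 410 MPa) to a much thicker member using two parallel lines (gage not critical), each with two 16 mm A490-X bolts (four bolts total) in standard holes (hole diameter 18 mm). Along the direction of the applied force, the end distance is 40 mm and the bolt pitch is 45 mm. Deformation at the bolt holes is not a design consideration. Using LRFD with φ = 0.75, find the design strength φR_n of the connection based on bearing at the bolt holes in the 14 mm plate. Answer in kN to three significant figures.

Per bolt r_n = 1.5 l_c t F_u ≤ 3.0 d t F_u; upper limit = 3.0 × 16 × 14 × 410 / 1000 = 275.5 kN.
Edge bolt: l_c = 40 − 18/2 = 31 mm → 1.5 × 31 × 14 × 410 / 1000 = 266.9 → r_n = 266.9 kN.
Interior bolts: l_c = 45 − 18 = 27 mm → 1.5 × 27 × 14 × 410 / 1000 = 232.5 → r_n = 232.5 kN.
R_n = 2 × 266.9 + 2 × 232.5 = 998.8 kN.
Design strength φR_n = 0.75 × 998.8 = 749 kN.

749 kN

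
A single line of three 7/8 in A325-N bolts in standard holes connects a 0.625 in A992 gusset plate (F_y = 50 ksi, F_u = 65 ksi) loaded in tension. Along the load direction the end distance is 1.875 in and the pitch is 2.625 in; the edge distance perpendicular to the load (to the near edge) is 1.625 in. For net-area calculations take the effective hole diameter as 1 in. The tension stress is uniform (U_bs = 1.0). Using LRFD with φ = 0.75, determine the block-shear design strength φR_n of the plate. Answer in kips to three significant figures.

Shear plane L_v = 1.875 + 2·2.625 = 7.125 in; A_gv = 7.125 × 0.625 = 4.453 in².
A_nv = (7.125 − 2.5·1) × 0.625 = 2.891 in².
A_nt = (1.625 − 0.5·1) × 0.625 = 0.7031 in².
0.6 F_u A_nv = 112.7 kips; 0.6 F_y A_gv = 133.6 kips → shear rupture governs the shear term.
R_n = 112.7 + 1.0 × 65 × 0.7031 = 158.4 kips.
Design strength φR_n = 0.75 × 158.4 = 119 kips.

119 kips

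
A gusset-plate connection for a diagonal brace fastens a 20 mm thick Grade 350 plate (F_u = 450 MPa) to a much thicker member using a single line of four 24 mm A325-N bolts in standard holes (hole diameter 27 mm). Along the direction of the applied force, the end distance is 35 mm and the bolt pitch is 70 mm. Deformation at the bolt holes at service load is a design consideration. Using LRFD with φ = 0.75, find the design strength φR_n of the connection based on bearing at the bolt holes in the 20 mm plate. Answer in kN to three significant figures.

1220 kN

Per bolt r_n = 1.2 l_c t F_u ≤ 2.4 d t F_u; upper limit = 2.4 × 24 × 20 × 450 / 1000 = 518.4 kN.
Edge bolt: l_c = 35 − 27/2 = 21.5 mm → 1.2 × 21.5 × 20 × 450 / 1000 = 232.2 → r_n = 232.2 kN.
Interior bolts: l_c = 70 − 27 = 43 mm → 1.2 × 43 × 20 × 450 / 1000 = 464.4 → r_n = 464.4 kN.
R_n = 1 × 232.2 + 3 × 464.4 = 1625 kN.
Design strength φR_n = 0.75 × 1625 = 1220 kN.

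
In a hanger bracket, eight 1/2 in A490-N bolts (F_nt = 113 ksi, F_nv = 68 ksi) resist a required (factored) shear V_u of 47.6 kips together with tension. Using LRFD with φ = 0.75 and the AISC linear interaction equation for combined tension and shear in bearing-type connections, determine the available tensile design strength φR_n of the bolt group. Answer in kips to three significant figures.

A_b = π·0.5²/4 = 0.1963 in²; f_rv = 47.6 / (8 × 0.1963) = 30.3 ksi.
F'_nt = 1.3 F_nt − (F_nt / φF_nv) f_rv = 1.3·113 − (113/(0.75·68))·30.3 = 79.76 ksi, capped at F_nt → F'_nt = 79.76 ksi.
R_n = F'_nt · A_b · n = 79.76 × 0.1963 × 8 = 125.3 kips.
Design strength φR_n = 0.75 × 125.3 = 94 kips.

94 kips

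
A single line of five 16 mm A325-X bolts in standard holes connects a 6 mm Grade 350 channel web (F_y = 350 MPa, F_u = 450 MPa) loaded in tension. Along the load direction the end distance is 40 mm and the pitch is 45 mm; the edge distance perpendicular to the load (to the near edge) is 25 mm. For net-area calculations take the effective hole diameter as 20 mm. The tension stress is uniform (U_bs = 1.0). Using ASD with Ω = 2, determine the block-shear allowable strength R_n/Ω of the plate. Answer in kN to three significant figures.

126 kN

Shear plane L_v = 40 + 4·45 = 220 mm; A_gv = 220 × 6 = 1320 mm².
A_nv = (220 − 4.5·20) × 6 = 780 mm².
A_nt = (25 − 0.5·20) × 6 = 90 mm².
0.6 F_u A_nv = 210.6 kN; 0.6 F_y A_gv = 277.2 kN → shear rupture governs the shear term.
R_n = 210.6 + 1.0 × 450 × 90 / 1000 = 251.1 kN.
Allowable strength R_n/Ω = 251.1 / 2 = 126 kN.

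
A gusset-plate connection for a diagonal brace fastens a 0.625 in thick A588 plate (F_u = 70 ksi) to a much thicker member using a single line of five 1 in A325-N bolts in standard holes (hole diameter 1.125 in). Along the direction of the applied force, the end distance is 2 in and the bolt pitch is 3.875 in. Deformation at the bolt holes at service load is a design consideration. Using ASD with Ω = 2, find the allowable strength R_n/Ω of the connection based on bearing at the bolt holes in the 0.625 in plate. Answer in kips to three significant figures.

Per bolt r_n = 1.2 l_c t F_u ≤ 2.4 d t F_u; upper limit = 2.4 × 1 × 0.625 × 70 = 105 kips.
Edge bolt: l_c = 2 − 1.125/2 = 1.438 in → 1.2 × 1.438 × 0.625 × 70 = 75.47 → r_n = 75.47 kips.
Interior bolts: l_c = 3.875 − 1.125 = 2.75 in → 1.2 × 2.75 × 0.625 × 70 = 144.4 → r_n = 105 kips.
R_n = 1 × 75.47 + 4 × 105 = 495.5 kips.
Allowable strength R_n/Ω = 495.5 / 2 = 248 kips.

248 kips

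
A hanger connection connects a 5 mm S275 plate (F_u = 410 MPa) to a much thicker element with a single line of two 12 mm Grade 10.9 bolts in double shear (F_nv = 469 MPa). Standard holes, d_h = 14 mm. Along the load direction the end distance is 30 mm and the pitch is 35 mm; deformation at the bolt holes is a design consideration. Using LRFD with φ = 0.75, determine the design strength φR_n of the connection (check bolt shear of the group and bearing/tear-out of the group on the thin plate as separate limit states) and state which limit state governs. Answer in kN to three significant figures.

Bolt shear: A_b = π·12²/4 = 113.1 mm²; R_n = 469 × 113.1 × 2 × 2 / 1000 = 212.2 kN → 0.75 × 212.2 = 159 kN.
Bearing (1.2 l_c t F_u ≤ 2.4 d t F_u): upper limit = 2.4·12·5·410 / 1000 = 59.04 kN.
  Edge l_c = 30 − 14/2 = 23 → r_n = 56.58 kN; interior l_c = 35 − 14 = 21 → r_n = 51.66 kN.
  R_n,bearing = 1·56.58 + 1·51.66 = 108.2 kN → 0.75 × 108.2 = 81.2 kN.
Bearing governs: 81.2 kN.

81.2 kN (bearing governs)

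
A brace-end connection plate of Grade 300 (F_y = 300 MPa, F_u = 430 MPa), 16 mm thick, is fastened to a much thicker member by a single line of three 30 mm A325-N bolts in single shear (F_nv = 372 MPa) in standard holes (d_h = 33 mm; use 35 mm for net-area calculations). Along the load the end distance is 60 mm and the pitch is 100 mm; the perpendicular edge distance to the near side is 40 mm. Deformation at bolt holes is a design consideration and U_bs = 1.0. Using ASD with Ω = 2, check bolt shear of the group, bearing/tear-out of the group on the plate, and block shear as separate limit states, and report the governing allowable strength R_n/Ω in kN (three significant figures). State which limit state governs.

Bolt shear: A_b = π·30²/4 = 706.9 mm²; R_n = 372 × 706.9 × 3 × 1 / 1000 = 788.9 kN → 788.9 / 2 = 394 kN.
Bearing: edge l_c = 43.5, r_n = 359.1 kN; interior l_c = 67, r_n = 495.4 kN; R_n = 359.1 + 2·495.4 = 1350 kN → 675 kN.
Block shear: A_gv = 4160, A_nv = 2760, A_nt = 360 mm²; R_n = min(0.6F_uA_nv, 0.6F_yA_gv) + U_bs·F_u·A_nt = 866.9 kN → 433 kN.
Bolt shear governs: 394 kN.

394 kN (bolt shear governs)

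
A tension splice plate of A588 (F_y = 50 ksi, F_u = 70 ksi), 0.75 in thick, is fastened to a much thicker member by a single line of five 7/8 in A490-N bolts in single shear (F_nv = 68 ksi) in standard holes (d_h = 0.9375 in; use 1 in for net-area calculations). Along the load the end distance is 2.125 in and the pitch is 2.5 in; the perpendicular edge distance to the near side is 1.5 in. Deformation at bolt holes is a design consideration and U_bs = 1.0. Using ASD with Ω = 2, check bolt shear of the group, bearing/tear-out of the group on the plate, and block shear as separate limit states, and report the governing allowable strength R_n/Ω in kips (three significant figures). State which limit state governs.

Bolt shear: A_b = π·0.875²/4 = 0.6013 in²; R_n = 68 × 0.6013 × 5 × 1 = 204.4 kips → 204.4 / 2 = 102 kips.
Bearing: edge l_c = 1.656, r_n = 104.3 kips; interior l_c = 1.562, r_n = 98.44 kips; R_n = 104.3 + 4·98.44 = 498.1 kips → 249 kips.
Block shear: A_gv = 9.094, A_nv = 5.719, A_nt = 0.75 in²; R_n = min(0.6F_uA_nv, 0.6F_yA_gv) + U_bs·F_u·A_nt = 292.7 kips → 146 kips.
Bolt shear governs: 102 kips.

102 kips (bolt shear governs)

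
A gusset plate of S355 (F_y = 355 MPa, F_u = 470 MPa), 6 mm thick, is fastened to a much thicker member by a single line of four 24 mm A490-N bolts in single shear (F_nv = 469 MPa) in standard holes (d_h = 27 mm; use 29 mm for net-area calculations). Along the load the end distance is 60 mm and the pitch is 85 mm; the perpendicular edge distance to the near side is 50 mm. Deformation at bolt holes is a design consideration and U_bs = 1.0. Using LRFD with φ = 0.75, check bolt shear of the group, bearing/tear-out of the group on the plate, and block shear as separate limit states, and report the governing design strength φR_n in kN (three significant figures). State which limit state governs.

346 kN (block shear governs)

Bolt shear: A_b = π·24²/4 = 452.4 mm²; R_n = 469 × 452.4 × 4 × 1 / 1000 = 848.7 kN → 0.75 × 848.7 = 637 kN.
Bearing: edge l_c = 46.5, r_n = 157.4 kN; interior l_c = 58, r_n = 162.4 kN; R_n = 157.4 + 3·162.4 = 644.7 kN → 483 kN.
Block shear: A_gv = 1890, A_nv = 1281, A_nt = 213 mm²; R_n = min(0.6F_uA_nv, 0.6F_yA_gv) + U_bs·F_u·A_nt = 461.4 kN → 346 kN.
Block shear governs: 346 kN.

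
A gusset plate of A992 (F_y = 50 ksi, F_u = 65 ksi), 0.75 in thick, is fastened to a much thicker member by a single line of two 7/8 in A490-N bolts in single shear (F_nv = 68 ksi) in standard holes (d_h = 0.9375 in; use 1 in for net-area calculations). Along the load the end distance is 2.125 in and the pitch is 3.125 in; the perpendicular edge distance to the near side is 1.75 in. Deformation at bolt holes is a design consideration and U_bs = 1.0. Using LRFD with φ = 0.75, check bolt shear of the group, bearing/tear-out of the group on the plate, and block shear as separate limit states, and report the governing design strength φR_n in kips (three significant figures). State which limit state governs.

61.3 kips (bolt shear governs)

Bolt shear: A_b = π·0.875²/4 = 0.6013 in²; R_n = 68 × 0.6013 × 2 × 1 = 81.78 kips → 0.75 × 81.78 = 61.3 kips.
Bearing: edge l_c = 1.656, r_n = 96.89 kips; interior l_c = 2.188, r_n = 102.4 kips; R_n = 96.89 + 1·102.4 = 199.3 kips → 149 kips.
Block shear: A_gv = 3.938, A_nv = 2.812, A_nt = 0.9375 in²; R_n = min(0.6F_uA_nv, 0.6F_yA_gv) + U_bs·F_u·A_nt = 170.6 kips → 128 kips.
Bolt shear governs: 61.3 kips.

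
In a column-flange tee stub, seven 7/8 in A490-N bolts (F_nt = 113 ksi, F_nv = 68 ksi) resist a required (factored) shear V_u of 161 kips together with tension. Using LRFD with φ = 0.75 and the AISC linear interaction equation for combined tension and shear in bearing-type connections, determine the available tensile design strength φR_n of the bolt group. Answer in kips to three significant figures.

196 kips

A_b = π·0.875²/4 = 0.6013 in²; f_rv = 161 / (7 × 0.6013) = 38.25 ksi.
F'_nt = 1.3 F_nt − (F_nt / φF_nv) f_rv = 1.3·113 − (113/(0.75·68))·38.25 = 62.15 ksi, capped at F_nt → F'_nt = 62.15 ksi.
R_n = F'_nt · A_b · n = 62.15 × 0.6013 × 7 = 261.6 kips.
Design strength φR_n = 0.75 × 261.6 = 196 kips.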